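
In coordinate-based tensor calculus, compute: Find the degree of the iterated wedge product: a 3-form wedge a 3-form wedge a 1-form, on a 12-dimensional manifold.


The degree of a wedge product is the sum of the degrees of the individual forms.
Degrees: 3, 3, 1
Total degree = 3 + 3 + 1 = 7

7


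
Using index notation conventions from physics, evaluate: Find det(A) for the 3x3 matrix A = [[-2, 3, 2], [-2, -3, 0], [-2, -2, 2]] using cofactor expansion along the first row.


Expanding along the first row, det(A) = a11*M_11 - a12*M_12 + a13*M_13, where M_1j is the (1,j) minor.
Minor M_11 = -3*2 - 0*-2 = -6
Minor M_12 = -2*2 - 0*-2 = -4
Minor M_13 = -2*-2 - -3*-2 = -2
det = -2*(-6) - 3*(-4) + 2*(-2)
    = 12 - -12 + -4
    = 20

20


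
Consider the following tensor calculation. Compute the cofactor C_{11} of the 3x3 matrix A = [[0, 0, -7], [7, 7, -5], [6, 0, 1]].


To find cofactor C_{11}, delete row 1 and column 1.
The resulting 2x2 submatrix is: [[7, -5], [0, 1]]
Minor M_{11} = 7*1 - -5*0
  = 7 - 0 = 7
Sign = (-1)^(1+1) = (-1)^2 = 1
Cofactor C_{11} = 1 * 7 = 7

7


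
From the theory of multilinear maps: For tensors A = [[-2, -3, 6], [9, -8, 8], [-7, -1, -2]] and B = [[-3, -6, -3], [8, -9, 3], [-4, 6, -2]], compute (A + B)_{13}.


Tensor addition is component-wise: (A + B)_{ij} = A_{ij} + B_{ij}.
A_{13} = 6
B_{13} = -3
(A + B)_{13} = 6 + -3 = 3

3


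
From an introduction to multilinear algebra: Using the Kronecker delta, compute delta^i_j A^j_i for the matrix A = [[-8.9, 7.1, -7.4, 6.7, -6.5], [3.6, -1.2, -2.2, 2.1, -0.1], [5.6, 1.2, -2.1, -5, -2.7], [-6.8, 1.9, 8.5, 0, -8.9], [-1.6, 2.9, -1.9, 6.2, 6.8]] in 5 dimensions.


The contraction (trace) of a rank-2 tensor is the sum of its diagonal elements.
Diagonal entries: A[1,1] = -8.9, A[2,2] = -1.2, A[3,3] = -2.1, A[4,4] = 0, A[5,5] = 6.8
Tr(A) = -8.9 + -1.2 + -2.1 + 0 + 6.8 = -5.4

-5.4


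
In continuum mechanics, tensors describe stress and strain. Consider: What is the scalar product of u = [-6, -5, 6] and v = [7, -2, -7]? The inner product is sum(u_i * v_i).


The inner product u . v = sum of u_i * v_i.
Term-by-term: -6 * 7, -5 * -2, 6 * -7
Products: -42, 10, -42
Sum = -42 + 10 + -42 = -74

-74


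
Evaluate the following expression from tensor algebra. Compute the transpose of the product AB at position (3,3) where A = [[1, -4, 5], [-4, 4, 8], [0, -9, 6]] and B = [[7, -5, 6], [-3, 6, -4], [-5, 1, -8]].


(AB)^T_{ij} = (AB)_{ji} = sum_k A_{jk} B_{ki}.
For i=3, j=3 we need (AB)_{33}:
A_{31} * B_{13} = 0 * 6 = 0
A_{32} * B_{23} = -9 * -4 = 36
A_{33} * B_{33} = 6 * -8 = -48
Sum = 0 + 36 + -48 = -12

-12


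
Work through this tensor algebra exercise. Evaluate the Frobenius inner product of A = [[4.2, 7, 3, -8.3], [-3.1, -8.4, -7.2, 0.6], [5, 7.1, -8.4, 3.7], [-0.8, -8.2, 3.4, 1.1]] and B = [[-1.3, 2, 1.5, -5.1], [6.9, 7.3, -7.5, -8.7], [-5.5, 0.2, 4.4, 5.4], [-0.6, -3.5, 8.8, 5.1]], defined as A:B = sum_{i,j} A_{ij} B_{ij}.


A:B = sum over all i,j of A_{ij} * B_{ij}.
Row 1: 4.2*-1.3=-5.46, 7*2=14, 3*1.5=4.5, -8.3*-5.1=42.33 => row sum = 55.37
Row 2: -3.1*6.9=-21.39, -8.4*7.3=-61.32, -7.2*-7.5=54, 0.6*-8.7=-5.22 => row sum = -33.93
Row 3: 5*-5.5=-27.5, 7.1*0.2=1.42, -8.4*4.4=-36.96, 3.7*5.4=19.98 => row sum = -43.06
Row 4: -0.8*-0.6=0.48, -8.2*-3.5=28.7, 3.4*8.8=29.92, 1.1*5.1=5.61 => row sum = 64.71
Total = 55.37 + -33.93 + -43.06 + 64.71 = 43.09

43.09


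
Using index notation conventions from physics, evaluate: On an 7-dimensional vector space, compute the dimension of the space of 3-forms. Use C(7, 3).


The dimension of the space of p-forms on an n-dimensional space is C(n, p).
n = 7, p = 3
C(7, 3) = 7! / (3! * 4!) = 35

35


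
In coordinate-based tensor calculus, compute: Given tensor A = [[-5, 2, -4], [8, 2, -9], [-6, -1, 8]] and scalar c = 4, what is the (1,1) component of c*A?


Scalar multiplication: (cA)_{ij} = c * A_{ij}.
c = 4
A_{11} = -5
(cA)_{11} = 4 * -5 = -20

-20


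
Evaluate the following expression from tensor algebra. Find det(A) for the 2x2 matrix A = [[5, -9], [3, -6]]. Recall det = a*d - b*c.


For a 2x2 matrix [[a, b], [c, d]], det = a*d - b*c.
a = 5, b = -9, c = 3, d = -6
a*d = 5 * -6 = -30
b*c = -9 * 3 = -27
det = -30 - -27 = -3

-3


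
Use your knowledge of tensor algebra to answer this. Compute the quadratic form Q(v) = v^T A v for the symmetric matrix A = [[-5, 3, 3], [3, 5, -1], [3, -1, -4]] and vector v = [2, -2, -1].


First compute Av:
(Av)_1 = -5*2 + 3*-2 + 3*-1 = -19
(Av)_2 = 3*2 + 5*-2 + -1*-1 = -3
(Av)_3 = 3*2 + -1*-2 + -4*-1 = 12
Av = [-19, -3, 12]
Then v^T (Av) = 2*-19 + -2*-3 + -1*12
= -38 + 6 + -12 = -44

-44


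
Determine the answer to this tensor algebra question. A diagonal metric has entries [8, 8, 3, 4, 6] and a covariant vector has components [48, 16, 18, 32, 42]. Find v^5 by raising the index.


To raise an index with a diagonal metric: v^i = v_i / g_{ii}.
For index 5: v_5 = 42, g_{55} = 6
v^5 = 42 / 6 = 7

7


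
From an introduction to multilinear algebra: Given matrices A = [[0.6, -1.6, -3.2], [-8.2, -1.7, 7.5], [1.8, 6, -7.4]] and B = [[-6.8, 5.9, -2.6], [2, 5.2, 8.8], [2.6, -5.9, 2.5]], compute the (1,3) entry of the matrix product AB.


(AB)_{ij} = sum_k A_{ik} B_{kj}.
For i=1, j=3:
A_{11} * B_{13} = 0.6 * -2.6 = -1.56
A_{12} * B_{23} = -1.6 * 8.8 = -14.08
A_{13} * B_{33} = -3.2 * 2.5 = -8
Sum = -1.56 + -14.08 + -8 = -23.64

-23.64


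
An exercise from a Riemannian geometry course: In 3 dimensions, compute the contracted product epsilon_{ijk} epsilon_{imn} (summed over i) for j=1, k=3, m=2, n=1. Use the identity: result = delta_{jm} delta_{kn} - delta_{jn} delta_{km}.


Using the identity: epsilon_{ijk} epsilon_{imn} = delta_{jm} delta_{kn} - delta_{jn} delta_{km}.
delta_{12} = 0
delta_{31} = 0
delta_{11} = 1
delta_{32} = 0
Result = 0 * 0 - 1 * 0 = 0 - 0 = 0

0


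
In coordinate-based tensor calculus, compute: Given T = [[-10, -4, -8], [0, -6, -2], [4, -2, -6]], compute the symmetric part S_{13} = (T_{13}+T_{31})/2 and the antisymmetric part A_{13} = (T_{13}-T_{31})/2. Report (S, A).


T_{13} = -8
T_{31} = 4
S_{13} = (-8 + 4)/2 = -4/2 = -2
A_{13} = (-8 - 4)/2 = -12/2 = -6
Check: S + A = -2 + -6 = -8 = T_{13}.

(-2, -6)


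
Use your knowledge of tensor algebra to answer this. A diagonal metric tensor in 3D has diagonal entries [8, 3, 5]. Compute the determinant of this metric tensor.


For a diagonal metric, the determinant is the product of diagonal entries.
Diagonal entries: 8, 3, 5
det(g) = 8 * 3 * 5 = 120

120


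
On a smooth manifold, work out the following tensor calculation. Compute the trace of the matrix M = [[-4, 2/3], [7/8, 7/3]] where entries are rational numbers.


The trace is the sum of diagonal entries.
Diagonal: M[1,1] = -4, M[2,2] = 7/3
Tr(M) = -4 + 7/3
Computing step by step:
After adding M[1,1]: -4
After adding M[2,2]: -5/3
Tr(M) = -5/3

-5/3


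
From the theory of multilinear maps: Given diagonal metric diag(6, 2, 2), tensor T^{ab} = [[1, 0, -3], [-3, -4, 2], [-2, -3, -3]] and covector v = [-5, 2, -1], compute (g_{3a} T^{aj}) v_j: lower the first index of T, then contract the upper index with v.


Step 1: lower the first index. For a diagonal metric, g_{ia} T^{aj} = g_{ii} T^{ij} (no sum on i).
g_{33} = 2
S_3{}^1 = 2 * T^{31} = 2 * -2 = -4
S_3{}^2 = 2 * T^{32} = 2 * -3 = -6
S_3{}^3 = 2 * T^{33} = 2 * -3 = -6
Step 2: contract S_3{}^j with v_j.
S_3{}^1 * v_1 = -4 * -5 = 20
S_3{}^2 * v_2 = -6 * 2 = -12
S_3{}^3 * v_3 = -6 * -1 = 6
Result = 20 + -12 + 6 = 14

14


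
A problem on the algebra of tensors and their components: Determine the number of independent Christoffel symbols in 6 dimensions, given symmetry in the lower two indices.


Christoffel symbols Gamma^k_{ij} are symmetric in i,j, so there are d * d(d+1)/2 independent symbols.
d = 6
d(d+1)/2 = 6 * 7 / 2 = 21
Total = 6 * 21 = 126

126


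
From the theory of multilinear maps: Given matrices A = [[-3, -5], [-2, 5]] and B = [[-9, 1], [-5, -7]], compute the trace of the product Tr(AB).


Tr(AB) = sum_i (AB)_{ii} where (AB)_{ii} = sum_k A_{ik} B_{ki}.
(AB)_{11} = -3*-9 + -5*-5 = 52
(AB)_{22} = -2*1 + 5*-7 = -37
Tr(AB) = 52 + -37 = 15

15


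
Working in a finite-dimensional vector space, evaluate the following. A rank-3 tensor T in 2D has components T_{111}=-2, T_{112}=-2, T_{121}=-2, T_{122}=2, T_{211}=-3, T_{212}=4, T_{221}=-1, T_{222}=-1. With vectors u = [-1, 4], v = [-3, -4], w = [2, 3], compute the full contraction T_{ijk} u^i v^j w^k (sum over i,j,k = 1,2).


S = sum over i,j,k of T_{ijk} u_i v_j w_k. Expanding all 8 terms:
T_{111}*u_1*v_1*w_1 = -2*-1*-3*2 = -12  (running total: -12)
T_{112}*u_1*v_1*w_2 = -2*-1*-3*3 = -18  (running total: -30)
T_{121}*u_1*v_2*w_1 = -2*-1*-4*2 = -16  (running total: -46)
T_{122}*u_1*v_2*w_2 = 2*-1*-4*3 = 24  (running total: -22)
T_{211}*u_2*v_1*w_1 = -3*4*-3*2 = 72  (running total: 50)
T_{212}*u_2*v_1*w_2 = 4*4*-3*3 = -144  (running total: -94)
T_{221}*u_2*v_2*w_1 = -1*4*-4*2 = 32  (running total: -62)
T_{222}*u_2*v_2*w_2 = -1*4*-4*3 = 48  (running total: -14)
S = -14

-14


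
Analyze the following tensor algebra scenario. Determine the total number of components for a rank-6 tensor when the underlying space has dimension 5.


The number of components of a rank-r tensor in d dimensions is d^r.
Here d = 5 and r = 6.
5^6 = 15625

15625


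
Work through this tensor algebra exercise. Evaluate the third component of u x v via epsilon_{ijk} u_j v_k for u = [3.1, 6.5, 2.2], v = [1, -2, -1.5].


(u x v)_3 = sum_{j,k} epsilon_{3jk} u_j v_k. Only permutations of (1,2,3) contribute; the two non-zero terms are:
eps_{312} u_1 v_2 = 1 * 3.1 * -2 = -6.2
eps_{321} u_2 v_1 = -1 * 6.5 * 1 = -6.5
(u x v)_3 = -12.7

-12.7


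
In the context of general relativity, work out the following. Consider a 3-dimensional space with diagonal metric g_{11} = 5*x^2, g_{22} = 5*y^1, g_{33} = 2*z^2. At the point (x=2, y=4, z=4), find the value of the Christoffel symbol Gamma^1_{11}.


For a diagonal metric, Gamma^k_{ij} = (1/2) g^{kk} (dg_{ik}/dx_j + dg_{jk}/dx_i - dg_{ij}/dx_k).
The metric is diagonal, so g_{ab} = 0 for a != b.
At the given point: g_{11} = 20, g_{22} = 20, g_{33} = 32
g^{11} = 1/20
dg_{11}/dx_1 = dg_{11}/dx_1 = 20
dg_{11}/dx_1 = dg_{11}/dx_1 = 20
dg_{11}/dx_1 = dg_{11}/dx_1 = 20
Numerator = 20 + 20 - 20 = 20
Gamma^1_{11} = 20 / (2 * 20) = 1/2

1/2


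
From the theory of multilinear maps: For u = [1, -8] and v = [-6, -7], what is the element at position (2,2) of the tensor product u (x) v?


The outer product entry T_{ij} = u_i * v_j.
We need i=2, j=2.
u_2 = -8, v_2 = -7
T_{2,2} = -8 * -7 = 56

56


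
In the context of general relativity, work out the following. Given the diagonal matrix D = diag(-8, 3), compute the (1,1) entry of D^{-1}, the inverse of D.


For a diagonal matrix, the inverse has entries (D^{-1})_{ii} = 1/d_{ii}.
The diagonal entries are: d_{11} = -8, d_{22} = 3
We need (D^{-1})_{11} = 1/d_{11} = 1/-8 = -1/8

-1/8


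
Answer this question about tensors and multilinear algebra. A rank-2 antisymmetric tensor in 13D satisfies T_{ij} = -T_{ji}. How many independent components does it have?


An antisymmetric rank-2 tensor satisfies A_{ij} = -A_{ji}, so diagonal entries are zero.
The independent components are the upper-triangular entries: C(n, 2) = n(n-1)/2.
n = 13
C(13, 2) = 13 * 12 / 2 = 156 / 2 = 78

78


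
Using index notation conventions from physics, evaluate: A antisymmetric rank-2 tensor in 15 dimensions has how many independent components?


A antisymmetric rank-2 tensor in d dimensions has d(d-1)/2 independent components.
d = 15
d(d-1)/2 = 15 * 14 / 2 = 210 / 2 = 105

105


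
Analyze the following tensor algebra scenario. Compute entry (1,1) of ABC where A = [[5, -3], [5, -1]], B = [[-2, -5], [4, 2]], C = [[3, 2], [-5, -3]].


(ABC)_{11} = sum_m (AB)_{1m} C_{m1}. First compute row 1 of AB.
(AB)_{11} = 5*-2 + -3*4 = -22
(AB)_{12} = 5*-5 + -3*2 = -31
Now contract with column 1 of C:
(AB)_{11} * C_{11} = -22 * 3 = -66
(AB)_{12} * C_{21} = -31 * -5 = 155
(ABC)_{11} = -66 + 155 = 89

89


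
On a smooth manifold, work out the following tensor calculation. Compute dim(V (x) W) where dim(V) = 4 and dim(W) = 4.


The dimension of a tensor product is the product of dimensions.
dim(V) = 4, dim(W) = 4
dim(V (x) W) = 4 * 4 = 16

16


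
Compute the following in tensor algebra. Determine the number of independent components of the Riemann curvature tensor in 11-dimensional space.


The Riemann tensor in d dimensions has d^2(d^2 - 1)/12 independent components.
d = 11, so d^2 = 121
d^2 - 1 = 120
d^2(d^2 - 1) = 121 * 120 = 14520
Divide by 12: 14520 / 12 = 1210

1210


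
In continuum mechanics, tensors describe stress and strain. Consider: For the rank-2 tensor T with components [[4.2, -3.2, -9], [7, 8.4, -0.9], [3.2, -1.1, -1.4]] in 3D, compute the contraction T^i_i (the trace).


The contraction (trace) of a rank-2 tensor is the sum of its diagonal elements.
Diagonal entries: A[1,1] = 4.2, A[2,2] = 8.4, A[3,3] = -1.4
Tr(A) = 4.2 + 8.4 + -1.4 = 11.2

11.2


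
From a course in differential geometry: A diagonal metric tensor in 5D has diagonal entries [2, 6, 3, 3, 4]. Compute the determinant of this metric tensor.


For a diagonal metric, the determinant is the product of diagonal entries.
Diagonal entries: 2, 6, 3, 3, 4
det(g) = 2 * 6 * 3 * 3 * 4 = 432

432


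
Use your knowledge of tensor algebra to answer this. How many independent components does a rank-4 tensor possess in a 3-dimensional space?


The number of components of a rank-r tensor in d dimensions is d^r.
Here d = 3 and r = 4.
3^4 = 81

81


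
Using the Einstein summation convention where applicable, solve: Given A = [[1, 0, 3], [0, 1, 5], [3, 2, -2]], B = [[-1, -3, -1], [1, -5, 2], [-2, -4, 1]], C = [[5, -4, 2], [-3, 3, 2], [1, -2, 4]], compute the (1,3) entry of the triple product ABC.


(ABC)_{13} = sum_m (AB)_{1m} C_{m3}. First compute row 1 of AB.
(AB)_{11} = 1*-1 + 0*1 + 3*-2 = -7
(AB)_{12} = 1*-3 + 0*-5 + 3*-4 = -15
(AB)_{13} = 1*-1 + 0*2 + 3*1 = 2
Now contract with column 3 of C:
(AB)_{11} * C_{13} = -7 * 2 = -14
(AB)_{12} * C_{23} = -15 * 2 = -30
(AB)_{13} * C_{33} = 2 * 4 = 8
(ABC)_{13} = -14 + -30 + 8 = -36

-36


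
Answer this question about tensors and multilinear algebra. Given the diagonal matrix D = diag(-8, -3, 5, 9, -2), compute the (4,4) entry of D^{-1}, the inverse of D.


For a diagonal matrix, the inverse has entries (D^{-1})_{ii} = 1/d_{ii}.
The diagonal entries are: d_{11} = -8, d_{22} = -3, d_{33} = 5, d_{44} = 9, d_{55} = -2
We need (D^{-1})_{44} = 1/d_{44} = 1/9 = 1/9

1/9


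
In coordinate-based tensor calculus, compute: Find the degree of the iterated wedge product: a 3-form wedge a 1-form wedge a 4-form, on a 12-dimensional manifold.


The degree of a wedge product is the sum of the degrees of the individual forms.
Degrees: 3, 1, 4
Total degree = 3 + 1 + 4 = 8

8


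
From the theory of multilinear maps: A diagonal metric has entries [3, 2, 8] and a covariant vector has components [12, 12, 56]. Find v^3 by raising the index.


To raise an index with a diagonal metric: v^i = v_i / g_{ii}.
For index 3: v_3 = 56, g_{33} = 8
v^3 = 56 / 8 = 7

7


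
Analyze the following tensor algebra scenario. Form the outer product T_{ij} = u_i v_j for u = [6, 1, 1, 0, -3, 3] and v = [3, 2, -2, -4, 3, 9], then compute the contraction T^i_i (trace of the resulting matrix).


The outer product gives T_{ij} = u_i v_j.
The trace (contraction) is Tr(T) = sum_i T_{ii} = sum_i u_i v_i.
Diagonal entries:
T_{11} = u_1 * v_1 = 6 * 3 = 18
T_{22} = u_2 * v_2 = 1 * 2 = 2
T_{33} = u_3 * v_3 = 1 * -2 = -2
T_{44} = u_4 * v_4 = 0 * -4 = 0
T_{55} = u_5 * v_5 = -3 * 3 = -9
T_{66} = u_6 * v_6 = 3 * 9 = 27
Tr(T) = 18 + 2 + -2 + 0 + -9 + 27 = 36

36


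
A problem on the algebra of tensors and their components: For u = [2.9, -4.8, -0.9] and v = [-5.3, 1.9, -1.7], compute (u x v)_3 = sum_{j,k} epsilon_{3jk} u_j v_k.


(u x v)_3 = sum_{j,k} epsilon_{3jk} u_j v_k. Only permutations of (1,2,3) contribute; the two non-zero terms are:
eps_{312} u_1 v_2 = 1 * 2.9 * 1.9 = 5.51
eps_{321} u_2 v_1 = -1 * -4.8 * -5.3 = -25.44
(u x v)_3 = -19.93

-19.93


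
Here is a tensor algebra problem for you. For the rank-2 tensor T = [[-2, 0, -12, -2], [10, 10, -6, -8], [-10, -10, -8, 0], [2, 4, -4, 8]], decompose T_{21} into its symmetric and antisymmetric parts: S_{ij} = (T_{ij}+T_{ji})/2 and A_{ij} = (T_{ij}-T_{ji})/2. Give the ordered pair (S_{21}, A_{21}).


T_{21} = 10
T_{12} = 0
S_{21} = (10 + 0)/2 = 10/2 = 5
A_{21} = (10 - 0)/2 = 10/2 = 5
Check: S + A = 5 + 5 = 10 = T_{21}.

(5, 5)


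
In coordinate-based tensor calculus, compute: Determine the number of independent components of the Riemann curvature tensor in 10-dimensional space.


The Riemann tensor in d dimensions has d^2(d^2 - 1)/12 independent components.
d = 10, so d^2 = 100
d^2 - 1 = 99
d^2(d^2 - 1) = 100 * 99 = 9900
Divide by 12: 9900 / 12 = 825

825


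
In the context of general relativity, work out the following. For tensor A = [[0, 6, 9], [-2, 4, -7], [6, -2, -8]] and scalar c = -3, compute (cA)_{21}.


Scalar multiplication: (cA)_{ij} = c * A_{ij}.
c = -3
A_{21} = -2
(cA)_{21} = -3 * -2 = 6

6


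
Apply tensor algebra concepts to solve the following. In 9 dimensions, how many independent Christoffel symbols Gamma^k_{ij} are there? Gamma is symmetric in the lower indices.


Christoffel symbols Gamma^k_{ij} are symmetric in i,j, so there are d * d(d+1)/2 independent symbols.
d = 9
d(d+1)/2 = 9 * 10 / 2 = 45
Total = 9 * 45 = 405

405


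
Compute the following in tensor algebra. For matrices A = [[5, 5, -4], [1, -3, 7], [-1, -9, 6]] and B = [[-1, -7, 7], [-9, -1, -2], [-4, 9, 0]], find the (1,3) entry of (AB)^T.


(AB)^T_{ij} = (AB)_{ji} = sum_k A_{jk} B_{ki}.
For i=1, j=3 we need (AB)_{31}:
A_{31} * B_{11} = -1 * -1 = 1
A_{32} * B_{21} = -9 * -9 = 81
A_{33} * B_{31} = 6 * -4 = -24
Sum = 1 + 81 + -24 = 58

58


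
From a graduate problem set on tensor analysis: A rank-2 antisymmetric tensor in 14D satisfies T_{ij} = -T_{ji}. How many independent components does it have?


An antisymmetric rank-2 tensor satisfies A_{ij} = -A_{ji}, so diagonal entries are zero.
The independent components are the upper-triangular entries: C(n, 2) = n(n-1)/2.
n = 14
C(14, 2) = 14 * 13 / 2 = 182 / 2 = 91

91


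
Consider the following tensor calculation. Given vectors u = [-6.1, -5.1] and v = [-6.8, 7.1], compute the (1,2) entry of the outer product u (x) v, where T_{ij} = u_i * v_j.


The outer product entry T_{ij} = u_i * v_j.
We need i=1, j=2.
u_1 = -6.1, v_2 = 7.1
T_{1,2} = -6.1 * 7.1 = -43.31

-43.31


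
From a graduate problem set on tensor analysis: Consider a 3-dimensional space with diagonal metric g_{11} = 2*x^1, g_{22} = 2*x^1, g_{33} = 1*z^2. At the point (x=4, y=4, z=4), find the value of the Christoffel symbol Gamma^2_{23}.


For a diagonal metric, Gamma^k_{ij} = (1/2) g^{kk} (dg_{ik}/dx_j + dg_{jk}/dx_i - dg_{ij}/dx_k).
The metric is diagonal, so g_{ab} = 0 for a != b.
At the given point: g_{11} = 8, g_{22} = 8, g_{33} = 16
g^{22} = 1/8
dg_{22}/dx_3 = dg_{22}/dx_3 = 0
dg_{32}/dx_2 = 0 (off-diagonal)
dg_{23}/dx_2 = 0 (off-diagonal)
Numerator = 0 + 0 - 0 = 0
Gamma^2_{23} = 0 / (2 * 8) = 0

0


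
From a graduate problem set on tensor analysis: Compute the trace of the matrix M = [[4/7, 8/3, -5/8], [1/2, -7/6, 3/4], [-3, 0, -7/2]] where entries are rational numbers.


The trace is the sum of diagonal entries.
Diagonal: M[1,1] = 4/7, M[2,2] = -7/6, M[3,3] = -7/2
Tr(M) = 4/7 + -7/6 + -7/2
Computing step by step:
After adding M[1,1]: 4/7
After adding M[2,2]: -25/42
After adding M[3,3]: -86/21
Tr(M) = -86/21

-86/21


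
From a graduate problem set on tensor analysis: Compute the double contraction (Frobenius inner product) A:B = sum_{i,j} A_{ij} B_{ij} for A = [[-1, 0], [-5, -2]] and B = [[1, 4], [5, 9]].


A:B = sum over all i,j of A_{ij} * B_{ij}.
Row 1: -1*1=-1, 0*4=0 => row sum = -1
Row 2: -5*5=-25, -2*9=-18 => row sum = -43
Total = -1 + -43 = -44

-44


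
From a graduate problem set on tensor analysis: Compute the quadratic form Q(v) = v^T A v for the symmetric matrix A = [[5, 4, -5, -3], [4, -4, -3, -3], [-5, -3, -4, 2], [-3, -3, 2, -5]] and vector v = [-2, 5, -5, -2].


First compute Av:
(Av)_1 = 5*-2 + 4*5 + -5*-5 + -3*-2 = 41
(Av)_2 = 4*-2 + -4*5 + -3*-5 + -3*-2 = -7
(Av)_3 = -5*-2 + -3*5 + -4*-5 + 2*-2 = 11
(Av)_4 = -3*-2 + -3*5 + 2*-5 + -5*-2 = -9
Av = [41, -7, 11, -9]
Then v^T (Av) = -2*41 + 5*-7 + -5*11 + -2*-9
= -82 + -35 + -55 + 18 = -154

-154


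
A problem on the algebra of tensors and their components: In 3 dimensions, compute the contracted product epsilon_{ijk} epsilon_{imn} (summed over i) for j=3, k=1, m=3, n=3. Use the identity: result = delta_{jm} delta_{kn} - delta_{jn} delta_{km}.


Using the identity: epsilon_{ijk} epsilon_{imn} = delta_{jm} delta_{kn} - delta_{jn} delta_{km}.
delta_{33} = 1
delta_{13} = 0
delta_{33} = 1
delta_{13} = 0
Result = 1 * 0 - 1 * 0 = 0 - 0 = 0

0


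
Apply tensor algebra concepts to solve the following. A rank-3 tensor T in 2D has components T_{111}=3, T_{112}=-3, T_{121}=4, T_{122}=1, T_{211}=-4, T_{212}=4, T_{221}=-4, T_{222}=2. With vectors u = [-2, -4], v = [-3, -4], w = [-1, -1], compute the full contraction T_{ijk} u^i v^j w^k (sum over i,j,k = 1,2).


S = sum over i,j,k of T_{ijk} u_i v_j w_k. Expanding all 8 terms:
T_{111}*u_1*v_1*w_1 = 3*-2*-3*-1 = -18  (running total: -18)
T_{112}*u_1*v_1*w_2 = -3*-2*-3*-1 = 18  (running total: 0)
T_{121}*u_1*v_2*w_1 = 4*-2*-4*-1 = -32  (running total: -32)
T_{122}*u_1*v_2*w_2 = 1*-2*-4*-1 = -8  (running total: -40)
T_{211}*u_2*v_1*w_1 = -4*-4*-3*-1 = 48  (running total: 8)
T_{212}*u_2*v_1*w_2 = 4*-4*-3*-1 = -48  (running total: -40)
T_{221}*u_2*v_2*w_1 = -4*-4*-4*-1 = 64  (running total: 24)
T_{222}*u_2*v_2*w_2 = 2*-4*-4*-1 = -32  (running total: -8)
S = -8

-8


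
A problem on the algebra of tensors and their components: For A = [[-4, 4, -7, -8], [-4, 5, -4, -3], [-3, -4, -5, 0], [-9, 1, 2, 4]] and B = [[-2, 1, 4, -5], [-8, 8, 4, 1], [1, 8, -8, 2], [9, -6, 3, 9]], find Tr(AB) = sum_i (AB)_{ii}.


Tr(AB) = sum_i (AB)_{ii} where (AB)_{ii} = sum_k A_{ik} B_{ki}.
(AB)_{11} = -4*-2 + 4*-8 + -7*1 + -8*9 = -103
(AB)_{22} = -4*1 + 5*8 + -4*8 + -3*-6 = 22
(AB)_{33} = -3*4 + -4*4 + -5*-8 + 0*3 = 12
(AB)_{44} = -9*-5 + 1*1 + 2*2 + 4*9 = 86
Tr(AB) = -103 + 22 + 12 + 86 = 17

17


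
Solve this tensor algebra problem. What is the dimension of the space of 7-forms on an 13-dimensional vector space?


The dimension of the space of p-forms on an n-dimensional space is C(n, p).
n = 13, p = 7
C(13, 7) = 13! / (7! * 6!) = 1716

1716


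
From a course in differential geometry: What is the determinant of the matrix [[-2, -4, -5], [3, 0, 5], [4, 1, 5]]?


Expanding along the first row, det(A) = a11*M_11 - a12*M_12 + a13*M_13, where M_1j is the (1,j) minor.
Minor M_11 = 0*5 - 5*1 = -5
Minor M_12 = 3*5 - 5*4 = -5
Minor M_13 = 3*1 - 0*4 = 3
det = -2*(-5) - -4*(-5) + -5*(3)
    = 10 - 20 + -15
    = -25

-25


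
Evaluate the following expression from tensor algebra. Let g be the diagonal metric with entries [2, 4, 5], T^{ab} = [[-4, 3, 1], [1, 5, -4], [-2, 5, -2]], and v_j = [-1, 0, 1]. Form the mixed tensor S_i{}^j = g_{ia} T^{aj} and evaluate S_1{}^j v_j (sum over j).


Step 1: lower the first index. For a diagonal metric, g_{ia} T^{aj} = g_{ii} T^{ij} (no sum on i).
g_{11} = 2
S_1{}^1 = 2 * T^{11} = 2 * -4 = -8
S_1{}^2 = 2 * T^{12} = 2 * 3 = 6
S_1{}^3 = 2 * T^{13} = 2 * 1 = 2
Step 2: contract S_1{}^j with v_j.
S_1{}^1 * v_1 = -8 * -1 = 8
S_1{}^2 * v_2 = 6 * 0 = 0
S_1{}^3 * v_3 = 2 * 1 = 2
Result = 8 + 0 + 2 = 10

10


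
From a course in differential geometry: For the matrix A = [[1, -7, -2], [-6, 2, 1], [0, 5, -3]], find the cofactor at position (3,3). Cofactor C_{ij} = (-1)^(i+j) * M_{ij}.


To find cofactor C_{33}, delete row 3 and column 3.
The resulting 2x2 submatrix is: [[1, -7], [-6, 2]]
Minor M_{33} = 1*2 - -7*-6
  = 2 - 42 = -40
Sign = (-1)^(3+3) = (-1)^6 = 1
Cofactor C_{33} = 1 * -40 = -40

-40


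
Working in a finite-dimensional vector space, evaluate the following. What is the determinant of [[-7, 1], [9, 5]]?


For a 2x2 matrix [[a, b], [c, d]], det = a*d - b*c.
a = -7, b = 1, c = 9, d = 5
a*d = -7 * 5 = -35
b*c = 1 * 9 = 9
det = -35 - 9 = -44

-44


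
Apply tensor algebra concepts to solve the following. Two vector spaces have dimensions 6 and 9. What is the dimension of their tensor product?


The dimension of a tensor product is the product of dimensions.
dim(V) = 6, dim(W) = 9
dim(V (x) W) = 6 * 9 = 54

54


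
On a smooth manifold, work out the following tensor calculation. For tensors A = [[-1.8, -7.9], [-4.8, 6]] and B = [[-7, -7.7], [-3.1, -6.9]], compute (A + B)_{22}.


Tensor addition is component-wise: (A + B)_{ij} = A_{ij} + B_{ij}.
A_{22} = 6
B_{22} = -6.9
(A + B)_{22} = 6 + -6.9 = -0.9

-0.9


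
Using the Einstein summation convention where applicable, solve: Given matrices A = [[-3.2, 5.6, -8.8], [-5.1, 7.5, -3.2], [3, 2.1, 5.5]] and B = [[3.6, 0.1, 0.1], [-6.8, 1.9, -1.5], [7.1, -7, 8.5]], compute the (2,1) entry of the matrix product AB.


(AB)_{ij} = sum_k A_{ik} B_{kj}.
For i=2, j=1:
A_{21} * B_{11} = -5.1 * 3.6 = -18.36
A_{22} * B_{21} = 7.5 * -6.8 = -51
A_{23} * B_{31} = -3.2 * 7.1 = -22.72
Sum = -18.36 + -51 + -22.72 = -92.08

-92.08


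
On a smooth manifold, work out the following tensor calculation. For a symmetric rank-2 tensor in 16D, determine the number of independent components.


A symmetric rank-2 tensor in d dimensions has d(d+1)/2 independent components.
d = 16
d(d+1)/2 = 16 * 17 / 2 = 272 / 2 = 136

136


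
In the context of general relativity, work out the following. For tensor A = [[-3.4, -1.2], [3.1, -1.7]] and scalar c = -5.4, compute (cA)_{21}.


Scalar multiplication: (cA)_{ij} = c * A_{ij}.
c = -5.4
A_{21} = 3.1
(cA)_{21} = -5.4 * 3.1 = -16.74

-16.74


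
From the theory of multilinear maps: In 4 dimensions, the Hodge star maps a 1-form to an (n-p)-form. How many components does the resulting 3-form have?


The Hodge dual of a p-form on an n-dimensional manifold is an (n-p)-form.
n = 4, p = 1, so dual degree = 4 - 1 = 3
The number of components is C(n, n-p) = C(4, 3) = 4

4


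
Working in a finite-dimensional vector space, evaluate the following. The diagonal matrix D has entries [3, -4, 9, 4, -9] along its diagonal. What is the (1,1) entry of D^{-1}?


For a diagonal matrix, the inverse has entries (D^{-1})_{ii} = 1/d_{ii}.
The diagonal entries are: d_{11} = 3, d_{22} = -4, d_{33} = 9, d_{44} = 4, d_{55} = -9
We need (D^{-1})_{11} = 1/d_{11} = 1/3 = 1/3

1/3


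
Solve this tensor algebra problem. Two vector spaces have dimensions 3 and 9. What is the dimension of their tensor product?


The dimension of a tensor product is the product of dimensions.
dim(V) = 3, dim(W) = 9
dim(V (x) W) = 3 * 9 = 27

27


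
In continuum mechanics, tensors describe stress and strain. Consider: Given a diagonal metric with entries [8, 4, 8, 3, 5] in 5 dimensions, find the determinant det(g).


For a diagonal metric, the determinant is the product of diagonal entries.
Diagonal entries: 8, 4, 8, 3, 5
det(g) = 8 * 4 * 8 * 3 * 5 = 3840

3840


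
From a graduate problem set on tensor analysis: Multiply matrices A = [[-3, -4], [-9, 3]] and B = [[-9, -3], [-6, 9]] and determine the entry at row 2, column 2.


(AB)_{ij} = sum_k A_{ik} B_{kj}.
For i=2, j=2:
A_{21} * B_{12} = -9 * -3 = 27
A_{22} * B_{22} = 3 * 9 = 27
Sum = 27 + 27 = 54

54


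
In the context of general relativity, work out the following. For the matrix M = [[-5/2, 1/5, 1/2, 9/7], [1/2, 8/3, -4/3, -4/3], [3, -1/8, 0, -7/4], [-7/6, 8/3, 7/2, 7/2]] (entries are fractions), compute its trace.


The trace is the sum of diagonal entries.
Diagonal: M[1,1] = -5/2, M[2,2] = 8/3, M[3,3] = 0, M[4,4] = 7/2
Tr(M) = -5/2 + 8/3 + 0 + 7/2
Computing step by step:
After adding M[1,1]: -5/2
After adding M[2,2]: 1/6
After adding M[3,3]: 1/6
After adding M[4,4]: 11/3
Tr(M) = 11/3

11/3


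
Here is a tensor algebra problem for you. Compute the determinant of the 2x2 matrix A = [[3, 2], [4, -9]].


For a 2x2 matrix [[a, b], [c, d]], det = a*d - b*c.
a = 3, b = 2, c = 4, d = -9
a*d = 3 * -9 = -27
b*c = 2 * 4 = 8
det = -27 - 8 = -35

-35


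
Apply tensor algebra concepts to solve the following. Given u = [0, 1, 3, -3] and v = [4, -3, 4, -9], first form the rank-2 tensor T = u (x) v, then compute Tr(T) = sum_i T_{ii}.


The outer product gives T_{ij} = u_i v_j.
The trace (contraction) is Tr(T) = sum_i T_{ii} = sum_i u_i v_i.
Diagonal entries:
T_{11} = u_1 * v_1 = 0 * 4 = 0
T_{22} = u_2 * v_2 = 1 * -3 = -3
T_{33} = u_3 * v_3 = 3 * 4 = 12
T_{44} = u_4 * v_4 = -3 * -9 = 27
Tr(T) = 0 + -3 + 12 + 27 = 36

36


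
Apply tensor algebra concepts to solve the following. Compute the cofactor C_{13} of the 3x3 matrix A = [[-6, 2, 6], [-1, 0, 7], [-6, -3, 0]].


To find cofactor C_{13}, delete row 1 and column 3.
The resulting 2x2 submatrix is: [[-1, 0], [-6, -3]]
Minor M_{13} = -1*-3 - 0*-6
  = 3 - 0 = 3
Sign = (-1)^(1+3) = (-1)^4 = 1
Cofactor C_{13} = 1 * 3 = 3

3


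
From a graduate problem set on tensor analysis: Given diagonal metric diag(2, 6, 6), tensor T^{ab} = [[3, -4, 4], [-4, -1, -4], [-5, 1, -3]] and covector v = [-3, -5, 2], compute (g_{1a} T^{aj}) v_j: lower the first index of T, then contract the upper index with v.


Step 1: lower the first index. For a diagonal metric, g_{ia} T^{aj} = g_{ii} T^{ij} (no sum on i).
g_{11} = 2
S_1{}^1 = 2 * T^{11} = 2 * 3 = 6
S_1{}^2 = 2 * T^{12} = 2 * -4 = -8
S_1{}^3 = 2 * T^{13} = 2 * 4 = 8
Step 2: contract S_1{}^j with v_j.
S_1{}^1 * v_1 = 6 * -3 = -18
S_1{}^2 * v_2 = -8 * -5 = 40
S_1{}^3 * v_3 = 8 * 2 = 16
Result = -18 + 40 + 16 = 38

38


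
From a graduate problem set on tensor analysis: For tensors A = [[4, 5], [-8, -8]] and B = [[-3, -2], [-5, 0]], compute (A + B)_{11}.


Tensor addition is component-wise: (A + B)_{ij} = A_{ij} + B_{ij}.
A_{11} = 4
B_{11} = -3
(A + B)_{11} = 4 + -3 = 1

1


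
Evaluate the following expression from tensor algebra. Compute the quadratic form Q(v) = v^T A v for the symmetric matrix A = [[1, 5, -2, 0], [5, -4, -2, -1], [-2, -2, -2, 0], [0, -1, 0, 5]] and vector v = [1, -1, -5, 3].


First compute Av:
(Av)_1 = 1*1 + 5*-1 + -2*-5 + 0*3 = 6
(Av)_2 = 5*1 + -4*-1 + -2*-5 + -1*3 = 16
(Av)_3 = -2*1 + -2*-1 + -2*-5 + 0*3 = 10
(Av)_4 = 0*1 + -1*-1 + 0*-5 + 5*3 = 16
Av = [6, 16, 10, 16]
Then v^T (Av) = 1*6 + -1*16 + -5*10 + 3*16
= 6 + -16 + -50 + 48 = -12

-12


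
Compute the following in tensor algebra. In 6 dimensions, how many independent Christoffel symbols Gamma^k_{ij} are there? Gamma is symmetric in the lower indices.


Christoffel symbols Gamma^k_{ij} are symmetric in i,j, so there are d * d(d+1)/2 independent symbols.
d = 6
d(d+1)/2 = 6 * 7 / 2 = 21
Total = 6 * 21 = 126

126


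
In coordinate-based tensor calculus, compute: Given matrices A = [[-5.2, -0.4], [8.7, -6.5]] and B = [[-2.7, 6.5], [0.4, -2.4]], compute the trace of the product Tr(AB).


Tr(AB) = sum_i (AB)_{ii} where (AB)_{ii} = sum_k A_{ik} B_{ki}.
(AB)_{11} = -5.2*-2.7 + -0.4*0.4 = 13.88
(AB)_{22} = 8.7*6.5 + -6.5*-2.4 = 72.15
Tr(AB) = 13.88 + 72.15 = 86.03

86.03


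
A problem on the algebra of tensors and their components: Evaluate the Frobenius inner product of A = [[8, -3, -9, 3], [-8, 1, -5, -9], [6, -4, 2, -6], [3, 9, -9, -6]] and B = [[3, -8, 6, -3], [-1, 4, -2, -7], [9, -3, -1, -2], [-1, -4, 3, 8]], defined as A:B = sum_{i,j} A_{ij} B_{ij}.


A:B = sum over all i,j of A_{ij} * B_{ij}.
Row 1: 8*3=24, -3*-8=24, -9*6=-54, 3*-3=-9 => row sum = -15
Row 2: -8*-1=8, 1*4=4, -5*-2=10, -9*-7=63 => row sum = 85
Row 3: 6*9=54, -4*-3=12, 2*-1=-2, -6*-2=12 => row sum = 76
Row 4: 3*-1=-3, 9*-4=-36, -9*3=-27, -6*8=-48 => row sum = -114
Total = -15 + 85 + 76 + -114 = 32

32


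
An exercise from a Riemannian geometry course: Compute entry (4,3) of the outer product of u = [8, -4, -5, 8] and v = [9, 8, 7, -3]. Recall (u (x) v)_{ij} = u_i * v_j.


The outer product entry T_{ij} = u_i * v_j.
We need i=4, j=3.
u_4 = 8, v_3 = 7
T_{4,3} = 8 * 7 = 56

56


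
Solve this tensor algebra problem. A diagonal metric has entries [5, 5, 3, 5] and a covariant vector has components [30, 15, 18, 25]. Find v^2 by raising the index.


To raise an index with a diagonal metric: v^i = v_i / g_{ii}.
For index 2: v_2 = 15, g_{22} = 5
v^2 = 15 / 5 = 3

3


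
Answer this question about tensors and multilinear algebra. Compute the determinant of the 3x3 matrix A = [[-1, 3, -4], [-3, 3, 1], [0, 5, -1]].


Expanding along the first row, det(A) = a11*M_11 - a12*M_12 + a13*M_13, where M_1j is the (1,j) minor.
Minor M_11 = 3*-1 - 1*5 = -8
Minor M_12 = -3*-1 - 1*0 = 3
Minor M_13 = -3*5 - 3*0 = -15
det = -1*(-8) - 3*(3) + -4*(-15)
    = 8 - 9 + 60
    = 59

59


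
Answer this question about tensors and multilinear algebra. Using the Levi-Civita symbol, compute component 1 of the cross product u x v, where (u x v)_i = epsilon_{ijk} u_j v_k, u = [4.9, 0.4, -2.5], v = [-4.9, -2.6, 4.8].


(u x v)_1 = sum_{j,k} epsilon_{1jk} u_j v_k. Only permutations of (1,2,3) contribute; the two non-zero terms are:
eps_{123} u_2 v_3 = 1 * 0.4 * 4.8 = 1.92
eps_{132} u_3 v_2 = -1 * -2.5 * -2.6 = -6.5
(u x v)_1 = -4.58

-4.58


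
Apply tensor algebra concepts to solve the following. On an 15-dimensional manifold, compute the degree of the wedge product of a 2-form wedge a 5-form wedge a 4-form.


The degree of a wedge product is the sum of the degrees of the individual forms.
Degrees: 2, 5, 4
Total degree = 2 + 5 + 4 = 11

11


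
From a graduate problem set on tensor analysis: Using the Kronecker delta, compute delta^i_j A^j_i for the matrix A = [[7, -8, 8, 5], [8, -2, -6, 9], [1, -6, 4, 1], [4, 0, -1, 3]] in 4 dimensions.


The contraction (trace) of a rank-2 tensor is the sum of its diagonal elements.
Diagonal entries: A[1,1] = 7, A[2,2] = -2, A[3,3] = 4, A[4,4] = 3
Tr(A) = 7 + -2 + 4 + 3 = 12

12


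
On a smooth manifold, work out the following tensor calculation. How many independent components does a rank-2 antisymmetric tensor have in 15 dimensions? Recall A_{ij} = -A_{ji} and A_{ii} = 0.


An antisymmetric rank-2 tensor satisfies A_{ij} = -A_{ji}, so diagonal entries are zero.
The independent components are the upper-triangular entries: C(n, 2) = n(n-1)/2.
n = 15
C(15, 2) = 15 * 14 / 2 = 210 / 2 = 105

105


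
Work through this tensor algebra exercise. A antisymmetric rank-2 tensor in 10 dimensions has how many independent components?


A antisymmetric rank-2 tensor in d dimensions has d(d-1)/2 independent components.
d = 10
d(d-1)/2 = 10 * 9 / 2 = 90 / 2 = 45

45


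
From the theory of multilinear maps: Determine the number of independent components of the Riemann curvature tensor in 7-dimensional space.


The Riemann tensor in d dimensions has d^2(d^2 - 1)/12 independent components.
d = 7, so d^2 = 49
d^2 - 1 = 48
d^2(d^2 - 1) = 49 * 48 = 2352
Divide by 12: 2352 / 12 = 196

196


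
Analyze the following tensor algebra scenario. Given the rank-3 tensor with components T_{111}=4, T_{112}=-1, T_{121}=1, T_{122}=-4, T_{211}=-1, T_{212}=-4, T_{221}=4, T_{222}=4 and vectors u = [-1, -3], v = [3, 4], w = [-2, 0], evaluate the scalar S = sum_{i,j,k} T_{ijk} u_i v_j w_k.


S = sum over i,j,k of T_{ijk} u_i v_j w_k. Expanding all 8 terms:
T_{111}*u_1*v_1*w_1 = 4*-1*3*-2 = 24  (running total: 24)
T_{112}*u_1*v_1*w_2 = -1*-1*3*0 = 0  (running total: 24)
T_{121}*u_1*v_2*w_1 = 1*-1*4*-2 = 8  (running total: 32)
T_{122}*u_1*v_2*w_2 = -4*-1*4*0 = 0  (running total: 32)
T_{211}*u_2*v_1*w_1 = -1*-3*3*-2 = -18  (running total: 14)
T_{212}*u_2*v_1*w_2 = -4*-3*3*0 = 0  (running total: 14)
T_{221}*u_2*v_2*w_1 = 4*-3*4*-2 = 96  (running total: 110)
T_{222}*u_2*v_2*w_2 = 4*-3*4*0 = 0  (running total: 110)
S = 110

110


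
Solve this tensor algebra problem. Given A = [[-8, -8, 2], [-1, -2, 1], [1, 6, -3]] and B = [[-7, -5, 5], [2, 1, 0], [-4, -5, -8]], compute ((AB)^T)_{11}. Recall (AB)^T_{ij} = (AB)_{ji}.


(AB)^T_{ij} = (AB)_{ji} = sum_k A_{jk} B_{ki}.
For i=1, j=1 we need (AB)_{11}:
A_{11} * B_{11} = -8 * -7 = 56
A_{12} * B_{21} = -8 * 2 = -16
A_{13} * B_{31} = 2 * -4 = -8
Sum = 56 + -16 + -8 = 32

32


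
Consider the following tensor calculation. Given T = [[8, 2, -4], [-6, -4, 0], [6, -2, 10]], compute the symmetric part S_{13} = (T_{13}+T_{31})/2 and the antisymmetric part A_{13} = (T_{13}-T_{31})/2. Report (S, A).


T_{13} = -4
T_{31} = 6
S_{13} = (-4 + 6)/2 = 2/2 = 1
A_{13} = (-4 - 6)/2 = -10/2 = -5
Check: S + A = 1 + -5 = -4 = T_{13}.

(1, -5)


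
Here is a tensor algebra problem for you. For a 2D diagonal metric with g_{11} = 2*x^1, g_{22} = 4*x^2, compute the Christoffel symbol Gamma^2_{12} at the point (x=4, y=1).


For a diagonal metric, Gamma^k_{ij} = (1/2) g^{kk} (dg_{ik}/dx_j + dg_{jk}/dx_i - dg_{ij}/dx_k).
The metric is diagonal, so g_{ab} = 0 for a != b.
At the given point: g_{11} = 8, g_{22} = 64
g^{22} = 1/64
dg_{12}/dx_2 = 0 (off-diagonal)
dg_{22}/dx_1 = dg_{22}/dx_1 = 32
dg_{12}/dx_2 = 0 (off-diagonal)
Numerator = 0 + 32 - 0 = 32
Gamma^2_{12} = 32 / (2 * 64) = 1/4

1/4


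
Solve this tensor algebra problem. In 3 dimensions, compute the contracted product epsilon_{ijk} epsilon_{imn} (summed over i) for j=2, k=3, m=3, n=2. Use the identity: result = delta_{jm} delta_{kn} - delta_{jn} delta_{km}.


Using the identity: epsilon_{ijk} epsilon_{imn} = delta_{jm} delta_{kn} - delta_{jn} delta_{km}.
delta_{23} = 0
delta_{32} = 0
delta_{22} = 1
delta_{33} = 1
Result = 0 * 0 - 1 * 1 = 0 - 1 = -1

-1


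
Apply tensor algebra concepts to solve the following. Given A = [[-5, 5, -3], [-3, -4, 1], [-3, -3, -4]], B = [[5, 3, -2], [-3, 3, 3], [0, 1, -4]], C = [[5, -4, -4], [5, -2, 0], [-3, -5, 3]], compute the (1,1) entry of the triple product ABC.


(ABC)_{11} = sum_m (AB)_{1m} C_{m1}. First compute row 1 of AB.
(AB)_{11} = -5*5 + 5*-3 + -3*0 = -40
(AB)_{12} = -5*3 + 5*3 + -3*1 = -3
(AB)_{13} = -5*-2 + 5*3 + -3*-4 = 37
Now contract with column 1 of C:
(AB)_{11} * C_{11} = -40 * 5 = -200
(AB)_{12} * C_{21} = -3 * 5 = -15
(AB)_{13} * C_{31} = 37 * -3 = -111
(ABC)_{11} = -200 + -15 + -111 = -326

-326


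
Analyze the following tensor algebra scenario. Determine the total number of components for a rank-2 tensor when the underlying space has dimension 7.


The number of components of a rank-r tensor in d dimensions is d^r.
Here d = 7 and r = 2.
7^2 = 49

49


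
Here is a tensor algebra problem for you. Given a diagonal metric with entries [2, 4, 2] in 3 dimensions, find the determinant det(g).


For a diagonal metric, the determinant is the product of diagonal entries.
Diagonal entries: 2, 4, 2
det(g) = 2 * 4 * 2 = 16

16


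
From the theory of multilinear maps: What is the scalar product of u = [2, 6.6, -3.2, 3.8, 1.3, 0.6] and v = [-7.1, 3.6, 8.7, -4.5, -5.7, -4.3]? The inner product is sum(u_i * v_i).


The inner product u . v = sum of u_i * v_i.
Term-by-term: 2 * -7.1, 6.6 * 3.6, -3.2 * 8.7, 3.8 * -4.5, 1.3 * -5.7, 0.6 * -4.3
Products: -14.2, 23.76, -27.84, -17.1, -7.41, -2.58
Sum = -14.2 + 23.76 + -27.84 + -17.1 + -7.41 + -2.58 = -45.37

-45.37


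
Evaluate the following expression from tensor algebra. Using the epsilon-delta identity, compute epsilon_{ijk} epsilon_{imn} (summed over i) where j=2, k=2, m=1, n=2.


Using the identity: epsilon_{ijk} epsilon_{imn} = delta_{jm} delta_{kn} - delta_{jn} delta_{km}.
delta_{21} = 0
delta_{22} = 1
delta_{22} = 1
delta_{21} = 0
Result = 0 * 1 - 1 * 0 = 0 - 0 = 0

0


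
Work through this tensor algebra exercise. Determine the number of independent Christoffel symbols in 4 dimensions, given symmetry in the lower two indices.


Christoffel symbols Gamma^k_{ij} are symmetric in i,j, so there are d * d(d+1)/2 independent symbols.
d = 4
d(d+1)/2 = 4 * 5 / 2 = 10
Total = 4 * 10 = 40

40


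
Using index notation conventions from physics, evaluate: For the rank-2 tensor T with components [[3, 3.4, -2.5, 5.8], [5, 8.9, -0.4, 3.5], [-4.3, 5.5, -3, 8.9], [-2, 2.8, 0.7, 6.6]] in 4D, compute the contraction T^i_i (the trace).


The contraction (trace) of a rank-2 tensor is the sum of its diagonal elements.
Diagonal entries: A[1,1] = 3, A[2,2] = 8.9, A[3,3] = -3, A[4,4] = 6.6
Tr(A) = 3 + 8.9 + -3 + 6.6 = 15.5

15.5
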